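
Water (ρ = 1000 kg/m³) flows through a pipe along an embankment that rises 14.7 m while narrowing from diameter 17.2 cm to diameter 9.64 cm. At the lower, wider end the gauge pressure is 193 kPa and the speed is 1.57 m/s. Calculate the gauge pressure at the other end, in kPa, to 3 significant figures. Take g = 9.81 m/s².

Mass conservation (A₁v₁ = A₂v₂) gives v₂ = 1.57 × 232/73.0 = 5.00 m/s.
Applying Bernoulli between the two ends and solving for P₂: P₂ = P₁ + ½ρ(v₁² − v₂²) − ρgΔh.
P₂ = 193000 + ½·1000·(1.57² − 5.00²) − 1000·9.81·(+14.7) = 193000 + (-11300) − (144000) = 37500 Pa.

P₂ ≈ 37.5 kPa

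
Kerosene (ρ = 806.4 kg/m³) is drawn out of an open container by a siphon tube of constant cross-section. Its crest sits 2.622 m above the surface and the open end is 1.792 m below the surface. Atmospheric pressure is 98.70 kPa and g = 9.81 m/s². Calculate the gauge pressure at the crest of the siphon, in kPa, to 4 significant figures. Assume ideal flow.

The outlet speed comes from Torricelli: v = √(2g·1.792) = 5.930 m/s.
With constant cross-section the crest speed equals v; applying Bernoulli from the surface up to the crest, P_top = P_atm − ½ρv² − ρg·h_top.
P_top = 98700 − ½·806.4·5.930² − 806.4·9.81·2.622 = 63780 Pa. So P_gauge = P_top − P_atm = -34920 Pa.

P_gauge ≈ -34.92 kPa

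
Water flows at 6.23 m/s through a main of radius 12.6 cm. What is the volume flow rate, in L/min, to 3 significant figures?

Q = A·v = 0.0499 m² × 6.23 m/s = 0.311 m³/s.
Converting: 0.311 m³/s × 60000 = 18600 L/min.

Q ≈ 18600 L/min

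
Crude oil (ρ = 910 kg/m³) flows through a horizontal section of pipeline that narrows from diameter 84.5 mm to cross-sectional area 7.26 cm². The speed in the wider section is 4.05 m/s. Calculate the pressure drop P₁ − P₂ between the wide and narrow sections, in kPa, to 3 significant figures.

ΔP ≈ 438 kPa

By continuity, v₂ = v₁·A₁/A₂ = 4.05·(56.1/7.26) = 31.3 m/s.
The pipe is horizontal, so Bernoulli reduces to P₁ + ½ρv₁² = P₂ + ½ρv₂².
P₁ − P₂ = ½·910·(31.3² − 4.05²) = ½·910·962 = 438000 Pa.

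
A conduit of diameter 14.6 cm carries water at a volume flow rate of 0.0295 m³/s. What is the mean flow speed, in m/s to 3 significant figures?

v = 1.76 m/s

Q = 0.0295 m³/s = 0.0295 m³/s.
v = Q/A = 0.0295 / 0.0167 = 1.76 m/s.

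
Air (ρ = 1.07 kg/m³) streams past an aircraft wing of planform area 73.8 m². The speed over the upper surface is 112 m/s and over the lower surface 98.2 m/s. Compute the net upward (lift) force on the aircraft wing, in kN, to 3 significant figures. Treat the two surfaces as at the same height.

F ≈ 115 kN

The faster flow above has the lower pressure; Bernoulli (same height) gives ΔP = ½ρ(v_up² − v_low²).
ΔP = ½·1.07·(112² − 98.2²) = 1550 Pa.
Lift = ΔP · A = 1550 × 73.8 = 115000 N.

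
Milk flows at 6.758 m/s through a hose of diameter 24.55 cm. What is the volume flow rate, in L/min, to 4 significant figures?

Q = 19190 L/min

Q = A·v = 0.04734 m² × 6.758 m/s = 0.3199 m³/s.
Converting: 0.3199 m³/s × 60000 = 19190 L/min.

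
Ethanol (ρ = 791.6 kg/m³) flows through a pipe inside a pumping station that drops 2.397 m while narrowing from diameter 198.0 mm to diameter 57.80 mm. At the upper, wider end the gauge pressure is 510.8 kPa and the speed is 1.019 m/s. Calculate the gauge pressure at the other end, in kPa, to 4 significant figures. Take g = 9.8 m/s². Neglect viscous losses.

P₂ = 473.2 kPa

Continuity gives A₁v₁ = A₂v₂, so v₂ = (307.9 cm²)/(26.24 cm²) × 1.019 m/s = 11.96 m/s.
Bernoulli: P₁ + ½ρv₁² + ρg h₁ = P₂ + ½ρv₂² + ρg h₂, so P₂ = P₁ + ½ρ(v₁² − v₂²) − ρg(h₂ − h₁).
P₂ = 510800 + ½·791.6·(1.019² − 11.96²) − 791.6·9.8·(−2.397) = 510800 + (-56180) − (-18600) = 473200 Pa.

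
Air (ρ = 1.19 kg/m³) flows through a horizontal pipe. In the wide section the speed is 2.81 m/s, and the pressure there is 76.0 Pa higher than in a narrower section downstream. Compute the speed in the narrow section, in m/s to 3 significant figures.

v₂ ≈ 11.6 m/s

Horizontal Bernoulli: P₁ + ½ρv₁² = P₂ + ½ρv₂², so v₂² = v₁² + 2(P₁ − P₂)/ρ.
v₂ = √(2.81² + 2·76.0/1.19) = √(7.90 + 128) = 11.6 m/s.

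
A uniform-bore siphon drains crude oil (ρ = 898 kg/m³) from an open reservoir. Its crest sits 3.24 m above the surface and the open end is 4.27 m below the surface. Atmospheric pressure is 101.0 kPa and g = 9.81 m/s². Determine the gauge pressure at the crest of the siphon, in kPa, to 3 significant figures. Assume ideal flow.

Bernoulli surface→outlet gives ½v² = g·h_out, so v = √(2·9.81·4.27) = 9.15 m/s.
Continuity keeps v the same throughout the tube; from surface to crest, P_atm + 0 = P_top + ½ρv² + ρg·h_top.
P_top = 101000 − ½·898·9.15² − 898·9.81·3.24 = 34800 Pa. So P_gauge = P_top − P_atm = -66200 Pa.

P_gauge ≈ -66.2 kPa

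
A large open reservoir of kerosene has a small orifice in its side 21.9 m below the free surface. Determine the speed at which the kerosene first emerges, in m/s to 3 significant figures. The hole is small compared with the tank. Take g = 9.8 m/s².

20.7 m/s

Bernoulli from surface to hole (P equal, v_surface ≈ 0): v = √(2gh) = √(2×9.8×21.9) = 20.7 m/s.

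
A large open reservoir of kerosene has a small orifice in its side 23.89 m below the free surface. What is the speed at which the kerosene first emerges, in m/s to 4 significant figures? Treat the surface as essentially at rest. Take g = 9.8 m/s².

21.64 m/s

With the surface at rest and both surface and jet at atmospheric pressure, Bernoulli gives ρg h = ½ρv², so v = √(2gh) = √(2·9.8·23.89) = 21.64 m/s.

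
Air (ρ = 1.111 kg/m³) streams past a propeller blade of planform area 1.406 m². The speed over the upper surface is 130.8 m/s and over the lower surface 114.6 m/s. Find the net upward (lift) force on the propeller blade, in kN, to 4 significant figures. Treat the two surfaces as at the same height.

The faster flow above has the lower pressure; Bernoulli (same height) gives ΔP = ½ρ(v_up² − v_low²).
ΔP = ½·1.111·(130.8² − 114.6²) = 2208 Pa.
Lift = ΔP · A = 2208 × 1.406 = 3105 N.

F ≈ 3.105 kN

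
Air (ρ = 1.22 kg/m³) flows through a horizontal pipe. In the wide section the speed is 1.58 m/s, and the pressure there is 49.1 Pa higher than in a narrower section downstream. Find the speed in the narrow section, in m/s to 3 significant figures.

v₂ ≈ 9.11 m/s

Along the level pipe P + ½ρv² is conserved, hence v₂² = v₁² + 2(P₁ − P₂)/ρ.
v₂ = √(1.58² + 2·49.1/1.22) = √(2.50 + 80.5) = 9.11 m/s.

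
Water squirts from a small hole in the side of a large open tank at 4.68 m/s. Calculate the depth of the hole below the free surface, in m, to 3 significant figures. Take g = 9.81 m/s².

h = 1.12 m

Inverting v = √(2gh) gives h = v² / 2g.
h = 4.68²/(2·9.81) = 21.9/19.62 = 1.12 m.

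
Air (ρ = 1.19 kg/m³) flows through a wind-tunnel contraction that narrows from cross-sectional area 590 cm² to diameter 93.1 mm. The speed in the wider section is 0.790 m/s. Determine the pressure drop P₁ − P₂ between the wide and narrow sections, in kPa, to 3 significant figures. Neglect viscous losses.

Mass conservation (A₁v₁ = A₂v₂) gives v₂ = 0.790 × 590/68.1 = 6.85 m/s.
Bernoulli (h₁ = h₂): P₁ − P₂ = ½ρ(v₂² − v₁²).
P₁ − P₂ = ½·1.19·(6.85² − 0.790²) = ½·1.19·46.3 = 27.5 Pa.

ΔP = 0.0275 kPa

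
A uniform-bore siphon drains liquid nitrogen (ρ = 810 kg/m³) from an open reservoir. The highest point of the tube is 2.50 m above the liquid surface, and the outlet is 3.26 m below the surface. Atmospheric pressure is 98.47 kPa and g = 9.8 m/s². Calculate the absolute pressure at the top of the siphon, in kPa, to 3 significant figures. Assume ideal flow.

From the surface to the outlet (both open to atmosphere, surface at rest): v = √(2g·h_out) = √(2·9.8·3.26) = 7.99 m/s.
The bore is uniform, so the speed at the crest is the same v. Bernoulli surface→crest: P_atm = P_top + ½ρv² + ρg·h_top.
P_top = 98470 − ½·810·7.99² − 810·9.8·2.50 = 52700 Pa.

P_top = 52.7 kPa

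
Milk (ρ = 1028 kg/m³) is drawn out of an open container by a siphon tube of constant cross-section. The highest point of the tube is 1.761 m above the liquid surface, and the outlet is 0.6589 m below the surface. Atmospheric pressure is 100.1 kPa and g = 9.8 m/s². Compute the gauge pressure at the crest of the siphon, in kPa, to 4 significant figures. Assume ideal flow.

P_gauge ≈ -24.38 kPa

The outlet speed comes from Torricelli: v = √(2g·0.6589) = 3.594 m/s.
Continuity keeps v the same throughout the tube; from surface to crest, P_atm + 0 = P_top + ½ρv² + ρg·h_top.
P_top = 100100 − ½·1028·3.594² − 1028·9.8·1.761 = 75720 Pa. So P_gauge = P_top − P_atm = -24380 Pa.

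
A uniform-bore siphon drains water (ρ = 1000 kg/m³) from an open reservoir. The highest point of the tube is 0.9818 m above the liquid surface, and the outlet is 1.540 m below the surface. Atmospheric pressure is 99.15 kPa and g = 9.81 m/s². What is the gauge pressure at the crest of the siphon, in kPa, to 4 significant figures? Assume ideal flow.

From the surface to the outlet (both open to atmosphere, surface at rest): v = √(2g·h_out) = √(2·9.81·1.540) = 5.497 m/s.
With constant cross-section the crest speed equals v; applying Bernoulli from the surface up to the crest, P_top = P_atm − ½ρv² − ρg·h_top.
P_top = 99150 − ½·1000·5.497² − 1000·9.81·0.9818 = 74410 Pa. So P_gauge = P_top − P_atm = -24740 Pa.

P_gauge = -24.74 kPa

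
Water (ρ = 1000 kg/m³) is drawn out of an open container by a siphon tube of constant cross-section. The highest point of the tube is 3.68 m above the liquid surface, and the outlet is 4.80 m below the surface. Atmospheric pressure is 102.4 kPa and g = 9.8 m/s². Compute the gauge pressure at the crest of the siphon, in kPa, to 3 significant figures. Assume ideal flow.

The outlet speed comes from Torricelli: v = √(2g·4.80) = 9.70 m/s.
With constant cross-section the crest speed equals v; applying Bernoulli from the surface up to the crest, P_top = P_atm − ½ρv² − ρg·h_top.
P_top = 102400 − ½·1000·9.70² − 1000·9.8·3.68 = 19300 Pa. So P_gauge = P_top − P_atm = -83100 Pa.

P_gauge = -83.1 kPa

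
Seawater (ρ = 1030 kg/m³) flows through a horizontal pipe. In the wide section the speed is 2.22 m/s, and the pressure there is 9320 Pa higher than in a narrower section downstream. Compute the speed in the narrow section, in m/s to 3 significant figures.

v₂ = 4.80 m/s

With h₁ = h₂, rearranging Bernoulli gives v₂ = √(v₁² + 2ΔP/ρ).
v₂ = √(2.22² + 2·9320/1030) = √(4.93 + 18.1) = 4.80 m/s.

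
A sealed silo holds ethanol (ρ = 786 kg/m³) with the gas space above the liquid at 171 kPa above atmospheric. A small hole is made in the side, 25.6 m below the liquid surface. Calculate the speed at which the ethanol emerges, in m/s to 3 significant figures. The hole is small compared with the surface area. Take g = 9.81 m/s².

v = 30.6 m/s

Take point 1 at the surface (v₁ ≈ 0) and point 2 at the hole (at atmospheric pressure). Bernoulli: P₁ + ρg h = P_atm + ½ρv₂².
With P₁ − P_atm = 171000 Pa, v₂ = √(2gh + 2ΔP/ρ) = √(2·9.81·25.6 + 2·171000/786) = 30.6 m/s.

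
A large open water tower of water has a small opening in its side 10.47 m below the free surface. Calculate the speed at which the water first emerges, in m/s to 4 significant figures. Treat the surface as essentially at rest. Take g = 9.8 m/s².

The surface is effectively still and both ends are open, so ½v² = gh and v = √(2·9.8·10.47) = 14.33 m/s.

14.33 m/s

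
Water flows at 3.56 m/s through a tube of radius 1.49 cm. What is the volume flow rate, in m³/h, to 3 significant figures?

Q = 8.94 m³/h

Q = A·v = 0.000697 m² × 3.56 m/s = 0.00248 m³/s.
Converting: 0.00248 m³/s × 3600 = 8.94 m³/h.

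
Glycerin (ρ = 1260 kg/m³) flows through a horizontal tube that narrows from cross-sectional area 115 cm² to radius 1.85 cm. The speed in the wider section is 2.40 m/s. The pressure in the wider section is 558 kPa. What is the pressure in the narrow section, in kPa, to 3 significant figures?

Mass conservation (A₁v₁ = A₂v₂) gives v₂ = 2.40 × 115/10.8 = 25.7 m/s.
Bernoulli (h₁ = h₂): P₁ − P₂ = ½ρ(v₂² − v₁²).
P₂ = P₁ − ½ρ(v₂² − v₁²) = 558000 − ½·1260·(25.7² − 2.40²) = 558000 − 411000 = 147000 Pa.

147 kPa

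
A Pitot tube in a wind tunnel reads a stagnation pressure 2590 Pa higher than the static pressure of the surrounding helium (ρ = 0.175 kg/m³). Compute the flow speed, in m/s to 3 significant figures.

v ≈ 172 m/s

The dynamic pressure equals the rise in static pressure at the stagnation point: ΔP = ½ρv².
v = √(2ΔP/ρ) = √(2·2590/0.175) = 172 m/s.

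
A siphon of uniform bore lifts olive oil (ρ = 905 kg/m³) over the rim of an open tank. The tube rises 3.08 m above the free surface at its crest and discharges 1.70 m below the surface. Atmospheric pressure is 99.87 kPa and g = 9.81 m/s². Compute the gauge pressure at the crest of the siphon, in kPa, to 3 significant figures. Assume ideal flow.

P_gauge ≈ -42.4 kPa

Bernoulli surface→outlet gives ½v² = g·h_out, so v = √(2·9.81·1.70) = 5.78 m/s.
The bore is uniform, so the speed at the crest is the same v. Bernoulli surface→crest: P_atm = P_top + ½ρv² + ρg·h_top.
P_top = 99870 − ½·905·5.78² − 905·9.81·3.08 = 57400 Pa. So P_gauge = P_top − P_atm = -42400 Pa.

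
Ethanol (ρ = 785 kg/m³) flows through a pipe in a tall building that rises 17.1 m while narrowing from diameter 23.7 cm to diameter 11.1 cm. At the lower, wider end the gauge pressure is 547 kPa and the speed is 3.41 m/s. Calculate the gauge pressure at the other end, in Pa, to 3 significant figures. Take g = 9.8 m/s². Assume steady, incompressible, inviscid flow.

The volume flow rate is constant, so v₂ = (A₁/A₂)v₁ = (441/96.8)·3.41 = 15.5 m/s.
Energy conservation along the streamline gives P₂ = P₁ − ½ρ(v₂² − v₁²) − ρg(h₂ − h₁).
P₂ = 547000 + ½·785·(3.41² − 15.5²) − 785·9.8·(+17.1) = 547000 + (-90300) − (132000) = 325000 Pa.

P₂ ≈ 325000 Pa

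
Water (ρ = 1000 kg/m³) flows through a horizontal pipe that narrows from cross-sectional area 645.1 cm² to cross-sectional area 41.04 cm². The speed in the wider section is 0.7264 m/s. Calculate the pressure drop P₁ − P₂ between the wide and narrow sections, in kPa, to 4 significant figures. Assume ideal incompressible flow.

Mass conservation (A₁v₁ = A₂v₂) gives v₂ = 0.7264 × 645.1/41.04 = 11.42 m/s.
Along the horizontal streamline, P + ½ρv² is constant.
P₁ − P₂ = ½·1000·(11.42² − 0.7264²) = ½·1000·129.8 = 64920 Pa.

ΔP ≈ 64.92 kPa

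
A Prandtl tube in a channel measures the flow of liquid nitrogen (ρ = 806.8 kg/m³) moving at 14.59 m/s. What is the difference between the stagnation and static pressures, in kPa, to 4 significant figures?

Bernoulli between the free stream and the stagnation point: ½ρv² = P_stag − P_static.
ΔP = ½·806.8·14.59² = 85870 Pa.

ΔP = 85.87 kPa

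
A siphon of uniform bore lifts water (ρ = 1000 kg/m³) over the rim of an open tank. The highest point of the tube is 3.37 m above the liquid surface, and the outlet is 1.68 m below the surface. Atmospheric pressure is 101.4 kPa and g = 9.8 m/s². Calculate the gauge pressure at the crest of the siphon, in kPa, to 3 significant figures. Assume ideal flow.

P_gauge ≈ -49.5 kPa

Bernoulli surface→outlet gives ½v² = g·h_out, so v = √(2·9.8·1.68) = 5.74 m/s.
Continuity keeps v the same throughout the tube; from surface to crest, P_atm + 0 = P_top + ½ρv² + ρg·h_top.
P_top = 101400 − ½·1000·5.74² − 1000·9.8·3.37 = 51900 Pa. So P_gauge = P_top − P_atm = -49500 Pa.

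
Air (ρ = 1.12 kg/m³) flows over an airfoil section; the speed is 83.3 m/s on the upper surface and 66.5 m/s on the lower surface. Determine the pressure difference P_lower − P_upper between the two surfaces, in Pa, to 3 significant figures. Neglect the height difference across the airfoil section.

With negligible Δh, P + ½ρv² is constant, so P_low − P_up = ½ρ(v_up² − v_low²).
ΔP = ½·1.12·(83.3² − 66.5²) = 1410 Pa.

ΔP = 1410 Pa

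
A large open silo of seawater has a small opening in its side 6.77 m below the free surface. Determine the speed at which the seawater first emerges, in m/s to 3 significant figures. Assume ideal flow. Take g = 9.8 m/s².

With the surface at rest and both surface and jet at atmospheric pressure, Bernoulli gives ρg h = ½ρv², so v = √(2gh) = √(2·9.8·6.77) = 11.5 m/s.

11.5 m/s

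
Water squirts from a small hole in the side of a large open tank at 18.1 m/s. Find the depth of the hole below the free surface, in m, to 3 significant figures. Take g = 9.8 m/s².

Torricelli: v = √(2gh), so h = v²/(2g).
h = 18.1²/(2·9.8) = 328/19.60 = 16.7 m.

h ≈ 16.7 m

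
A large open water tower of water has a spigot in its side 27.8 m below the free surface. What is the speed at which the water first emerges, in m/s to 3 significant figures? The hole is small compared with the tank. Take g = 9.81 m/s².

23.4 m/s

The surface is effectively still and both ends are open, so ½v² = gh and v = √(2·9.81·27.8) = 23.4 m/s.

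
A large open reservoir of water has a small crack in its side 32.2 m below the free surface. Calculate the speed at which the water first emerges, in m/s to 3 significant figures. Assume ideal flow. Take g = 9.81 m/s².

Bernoulli from surface to hole (P equal, v_surface ≈ 0): v = √(2gh) = √(2×9.81×32.2) = 25.1 m/s.

25.1 m/s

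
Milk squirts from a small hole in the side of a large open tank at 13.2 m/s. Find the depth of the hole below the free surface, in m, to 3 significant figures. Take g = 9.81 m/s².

Inverting v = √(2gh) gives h = v² / 2g.
h = 13.2²/(2·9.81) = 174/19.62 = 8.88 m.

h ≈ 8.88 m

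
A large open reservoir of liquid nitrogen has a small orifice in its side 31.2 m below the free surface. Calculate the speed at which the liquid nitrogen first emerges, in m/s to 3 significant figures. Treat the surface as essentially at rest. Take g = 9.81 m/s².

With the surface at rest and both surface and jet at atmospheric pressure, Bernoulli gives ρg h = ½ρv², so v = √(2gh) = √(2·9.81·31.2) = 24.7 m/s.

v = 24.7 m/s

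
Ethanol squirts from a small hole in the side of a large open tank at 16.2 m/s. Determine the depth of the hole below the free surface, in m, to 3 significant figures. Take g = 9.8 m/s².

Inverting v = √(2gh) gives h = v² / 2g.
h = 16.2²/(2·9.8) = 262/19.60 = 13.4 m.

13.4 m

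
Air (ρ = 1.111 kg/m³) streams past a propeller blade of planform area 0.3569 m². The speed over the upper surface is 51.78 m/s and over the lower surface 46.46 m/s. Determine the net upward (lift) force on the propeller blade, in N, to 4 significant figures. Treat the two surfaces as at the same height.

F = 103.6 N

With equal heights on the two surfaces, Bernoulli gives P_lower − P_upper = ½ρ(v_upper² − v_lower²).
ΔP = ½·1.111·(51.78² − 46.46²) = 290.3 Pa.
Lift = ΔP · A = 290.3 × 0.3569 = 103.6 N.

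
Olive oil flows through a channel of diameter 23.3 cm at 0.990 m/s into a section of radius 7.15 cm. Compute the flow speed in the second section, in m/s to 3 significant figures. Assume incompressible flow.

v₂ = 2.63 m/s

The volume flow rate is constant, so v₂ = (A₁/A₂)v₁ = (426/161)·0.990 = 2.63 m/s.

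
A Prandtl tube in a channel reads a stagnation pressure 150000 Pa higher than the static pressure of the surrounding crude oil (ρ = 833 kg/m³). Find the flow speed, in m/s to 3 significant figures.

The dynamic pressure equals the rise in static pressure at the stagnation point: ΔP = ½ρv².
v = √(2ΔP/ρ) = √(2·150000/833) = 19.0 m/s.

19.0 m/s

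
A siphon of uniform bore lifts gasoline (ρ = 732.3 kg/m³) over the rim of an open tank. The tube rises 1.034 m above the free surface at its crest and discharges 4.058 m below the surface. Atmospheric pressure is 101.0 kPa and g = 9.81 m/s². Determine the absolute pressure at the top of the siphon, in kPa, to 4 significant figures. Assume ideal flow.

The outlet speed comes from Torricelli: v = √(2g·4.058) = 8.923 m/s.
Continuity keeps v the same throughout the tube; from surface to crest, P_atm + 0 = P_top + ½ρv² + ρg·h_top.
P_top = 101000 − ½·732.3·8.923² − 732.3·9.81·1.034 = 64420 Pa.

P_top ≈ 64.42 kPa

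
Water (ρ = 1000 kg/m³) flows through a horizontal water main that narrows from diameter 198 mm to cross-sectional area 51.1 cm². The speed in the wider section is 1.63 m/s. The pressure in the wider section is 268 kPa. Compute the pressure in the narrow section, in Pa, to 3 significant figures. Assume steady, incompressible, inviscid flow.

The volume flow rate is constant, so v₂ = (A₁/A₂)v₁ = (308/51.1)·1.63 = 9.82 m/s.
The pipe is horizontal, so Bernoulli reduces to P₁ + ½ρv₁² = P₂ + ½ρv₂².
P₂ = P₁ − ½ρ(v₂² − v₁²) = 268000 − ½·1000·(9.82² − 1.63²) = 268000 − 46900 = 221000 Pa.

221000 Pa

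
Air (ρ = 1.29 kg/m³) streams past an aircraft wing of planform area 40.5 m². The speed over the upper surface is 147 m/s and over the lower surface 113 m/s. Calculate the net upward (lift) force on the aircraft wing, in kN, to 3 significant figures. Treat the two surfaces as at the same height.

From P + ½ρv² = const at equal height, P_low − P_up = ½ρ(v_up² − v_low²).
ΔP = ½·1.29·(147² − 113²) = 5700 Pa.
Lift = ΔP · A = 5700 × 40.5 = 231000 N.

F ≈ 231 kN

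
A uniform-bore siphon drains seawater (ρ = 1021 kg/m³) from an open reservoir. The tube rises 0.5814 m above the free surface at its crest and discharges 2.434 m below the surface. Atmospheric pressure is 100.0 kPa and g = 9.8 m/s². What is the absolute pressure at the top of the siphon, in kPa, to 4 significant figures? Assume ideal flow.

From the surface to the outlet (both open to atmosphere, surface at rest): v = √(2g·h_out) = √(2·9.8·2.434) = 6.907 m/s.
Continuity keeps v the same throughout the tube; from surface to crest, P_atm + 0 = P_top + ½ρv² + ρg·h_top.
P_top = 100000 − ½·1021·6.907² − 1021·9.8·0.5814 = 69830 Pa.

69.83 kPa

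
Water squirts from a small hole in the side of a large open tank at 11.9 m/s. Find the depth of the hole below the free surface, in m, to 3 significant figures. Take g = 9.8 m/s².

7.23 m

Inverting v = √(2gh) gives h = v² / 2g.
h = 11.9²/(2·9.8) = 142/19.60 = 7.23 m.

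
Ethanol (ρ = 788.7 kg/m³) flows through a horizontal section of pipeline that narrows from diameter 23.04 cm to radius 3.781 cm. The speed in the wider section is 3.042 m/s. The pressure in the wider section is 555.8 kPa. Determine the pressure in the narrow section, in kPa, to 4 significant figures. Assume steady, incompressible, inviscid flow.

245.0 kPa

Mass conservation (A₁v₁ = A₂v₂) gives v₂ = 3.042 × 416.9/44.91 = 28.24 m/s.
With no height change, Bernoulli's equation is P₁ + ½ρv₁² = P₂ + ½ρv₂².
P₂ = P₁ − ½ρ(v₂² − v₁²) = 555800 − ½·788.7·(28.24² − 3.042²) = 555800 − 310800 = 245000 Pa.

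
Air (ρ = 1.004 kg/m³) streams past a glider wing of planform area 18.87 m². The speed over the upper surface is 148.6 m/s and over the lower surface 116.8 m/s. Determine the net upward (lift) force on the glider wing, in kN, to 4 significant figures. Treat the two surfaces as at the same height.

From P + ½ρv² = const at equal height, P_low − P_up = ½ρ(v_up² − v_low²).
ΔP = ½·1.004·(148.6² − 116.8²) = 4237 Pa.
Lift = ΔP · A = 4237 × 18.87 = 79950 N.

F ≈ 79.95 kN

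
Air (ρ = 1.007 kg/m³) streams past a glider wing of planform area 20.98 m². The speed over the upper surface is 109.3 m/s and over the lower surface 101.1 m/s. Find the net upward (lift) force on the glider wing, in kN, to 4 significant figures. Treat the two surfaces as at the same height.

F = 18.22 kN

With equal heights on the two surfaces, Bernoulli gives P_lower − P_upper = ½ρ(v_upper² − v_lower²).
ΔP = ½·1.007·(109.3² − 101.1²) = 868.7 Pa.
Lift = ΔP · A = 868.7 × 20.98 = 18220 N.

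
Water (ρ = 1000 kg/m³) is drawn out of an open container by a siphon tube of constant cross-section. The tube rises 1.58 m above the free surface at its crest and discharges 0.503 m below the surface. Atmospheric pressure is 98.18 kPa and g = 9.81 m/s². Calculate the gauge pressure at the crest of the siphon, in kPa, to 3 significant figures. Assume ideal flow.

P_gauge ≈ -20.4 kPa

The outlet speed comes from Torricelli: v = √(2g·0.503) = 3.14 m/s.
With constant cross-section the crest speed equals v; applying Bernoulli from the surface up to the crest, P_top = P_atm − ½ρv² − ρg·h_top.
P_top = 98180 − ½·1000·3.14² − 1000·9.81·1.58 = 77700 Pa. So P_gauge = P_top − P_atm = -20400 Pa.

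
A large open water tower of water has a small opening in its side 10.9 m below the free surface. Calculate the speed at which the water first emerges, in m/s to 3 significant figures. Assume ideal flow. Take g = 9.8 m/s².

With the surface at rest and both surface and jet at atmospheric pressure, Bernoulli gives ρg h = ½ρv², so v = √(2gh) = √(2·9.8·10.9) = 14.6 m/s.

14.6 m/s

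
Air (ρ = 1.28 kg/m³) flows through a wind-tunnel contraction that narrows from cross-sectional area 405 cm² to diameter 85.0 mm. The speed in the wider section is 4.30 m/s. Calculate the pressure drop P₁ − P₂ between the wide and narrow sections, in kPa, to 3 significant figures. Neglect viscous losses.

Continuity gives A₁v₁ = A₂v₂, so v₂ = (405 cm²)/(56.7 cm²) × 4.30 m/s = 30.7 m/s.
The pipe is horizontal, so Bernoulli reduces to P₁ + ½ρv₁² = P₂ + ½ρv₂².
P₁ − P₂ = ½·1.28·(30.7² − 4.30²) = ½·1.28·923 = 591 Pa.

0.591 kPa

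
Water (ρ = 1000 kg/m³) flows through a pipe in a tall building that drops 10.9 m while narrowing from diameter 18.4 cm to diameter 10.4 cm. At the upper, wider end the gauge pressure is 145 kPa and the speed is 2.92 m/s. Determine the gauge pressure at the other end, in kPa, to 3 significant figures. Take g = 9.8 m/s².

P₂ ≈ 214 kPa

Continuity gives A₁v₁ = A₂v₂, so v₂ = (266 cm²)/(84.9 cm²) × 2.92 m/s = 9.14 m/s.
Bernoulli: P₁ + ½ρv₁² + ρg h₁ = P₂ + ½ρv₂² + ρg h₂, so P₂ = P₁ + ½ρ(v₁² − v₂²) − ρg(h₂ − h₁).
P₂ = 145000 + ½·1000·(2.92² − 9.14²) − 1000·9.8·(−10.9) = 145000 + (-37500) − (-107000) = 214000 Pa.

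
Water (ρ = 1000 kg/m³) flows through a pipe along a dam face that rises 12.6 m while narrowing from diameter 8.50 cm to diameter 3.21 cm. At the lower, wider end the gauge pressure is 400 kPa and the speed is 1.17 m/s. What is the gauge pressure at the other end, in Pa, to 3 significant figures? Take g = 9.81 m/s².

243000 Pa

By continuity, v₂ = v₁·A₁/A₂ = 1.17·(56.7/8.09) = 8.20 m/s.
Applying Bernoulli between the two ends and solving for P₂: P₂ = P₁ + ½ρ(v₁² − v₂²) − ρgΔh.
P₂ = 400000 + ½·1000·(1.17² − 8.20²) − 1000·9.81·(+12.6) = 400000 + (-33000) − (124000) = 243000 Pa.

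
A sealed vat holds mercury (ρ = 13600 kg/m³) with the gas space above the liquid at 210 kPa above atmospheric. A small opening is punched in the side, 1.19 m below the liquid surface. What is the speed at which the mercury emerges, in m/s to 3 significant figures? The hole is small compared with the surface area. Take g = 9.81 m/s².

v = 7.36 m/s

Take point 1 at the surface (v₁ ≈ 0) and point 2 at the hole (at atmospheric pressure). Bernoulli: P₁ + ρg h = P_atm + ½ρv₂².
With P₁ − P_atm = 210000 Pa, v₂ = √(2gh + 2ΔP/ρ) = √(2·9.81·1.19 + 2·210000/13600) = 7.36 m/s.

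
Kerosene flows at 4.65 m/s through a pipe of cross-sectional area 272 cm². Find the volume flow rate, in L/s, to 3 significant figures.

Q = A·v = 0.0272 m² × 4.65 m/s = 0.126 m³/s.
Converting: 0.126 m³/s × 1000 = 126 L/s.

126 L/s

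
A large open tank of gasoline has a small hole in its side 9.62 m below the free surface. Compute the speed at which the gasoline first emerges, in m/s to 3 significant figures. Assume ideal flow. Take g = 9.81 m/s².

Bernoulli from surface to hole (P equal, v_surface ≈ 0): v = √(2gh) = √(2×9.81×9.62) = 13.7 m/s.

v = 13.7 m/s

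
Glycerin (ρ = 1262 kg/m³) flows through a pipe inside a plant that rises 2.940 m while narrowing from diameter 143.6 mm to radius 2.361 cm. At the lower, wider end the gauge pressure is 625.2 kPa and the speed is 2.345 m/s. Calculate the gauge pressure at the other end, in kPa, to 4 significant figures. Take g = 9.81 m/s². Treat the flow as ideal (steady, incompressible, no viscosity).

295.5 kPa

The volume flow rate is constant, so v₂ = (A₁/A₂)v₁ = (162.0/17.51)·2.345 = 21.69 m/s.
Bernoulli: P₁ + ½ρv₁² + ρg h₁ = P₂ + ½ρv₂² + ρg h₂, so P₂ = P₁ + ½ρ(v₁² − v₂²) − ρg(h₂ − h₁).
P₂ = 625200 + ½·1262·(2.345² − 21.69²) − 1262·9.81·(+2.940) = 625200 + (-293300) − (36400) = 295500 Pa.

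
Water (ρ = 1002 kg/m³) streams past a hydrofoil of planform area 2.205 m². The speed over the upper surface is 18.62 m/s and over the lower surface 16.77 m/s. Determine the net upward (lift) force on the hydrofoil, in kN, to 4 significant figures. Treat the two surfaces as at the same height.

72.33 kN

The faster flow above has the lower pressure; Bernoulli (same height) gives ΔP = ½ρ(v_up² − v_low²).
ΔP = ½·1002·(18.62² − 16.77²) = 32800 Pa.
Lift = ΔP · A = 32800 × 2.205 = 72330 N.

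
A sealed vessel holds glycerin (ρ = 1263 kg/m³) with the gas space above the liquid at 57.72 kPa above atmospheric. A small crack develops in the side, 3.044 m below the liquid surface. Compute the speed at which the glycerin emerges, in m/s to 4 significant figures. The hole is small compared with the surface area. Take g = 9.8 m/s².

v = 12.29 m/s

Take point 1 at the surface (v₁ ≈ 0) and point 2 at the hole (at atmospheric pressure). Bernoulli: P₁ + ρg h = P_atm + ½ρv₂².
With P₁ − P_atm = 57720 Pa, v₂ = √(2gh + 2ΔP/ρ) = √(2·9.8·3.044 + 2·57720/1263) = 12.29 m/s.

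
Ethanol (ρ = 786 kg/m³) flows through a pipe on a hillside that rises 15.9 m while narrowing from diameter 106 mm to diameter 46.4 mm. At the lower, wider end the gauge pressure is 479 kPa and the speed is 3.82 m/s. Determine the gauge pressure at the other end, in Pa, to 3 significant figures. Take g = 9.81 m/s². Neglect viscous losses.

P₂ ≈ 206000 Pa

Continuity gives A₁v₁ = A₂v₂, so v₂ = (88.2 cm²)/(16.9 cm²) × 3.82 m/s = 19.9 m/s.
Energy conservation along the streamline gives P₂ = P₁ − ½ρ(v₂² − v₁²) − ρg(h₂ − h₁).
P₂ = 479000 + ½·786·(3.82² − 19.9²) − 786·9.81·(+15.9) = 479000 + (-150000) − (123000) = 206000 Pa.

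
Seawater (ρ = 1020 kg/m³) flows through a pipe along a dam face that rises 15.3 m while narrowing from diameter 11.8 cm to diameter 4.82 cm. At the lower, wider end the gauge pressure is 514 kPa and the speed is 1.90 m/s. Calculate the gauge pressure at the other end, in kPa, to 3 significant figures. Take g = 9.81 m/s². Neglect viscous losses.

P₂ ≈ 297 kPa

The volume flow rate is constant, so v₂ = (A₁/A₂)v₁ = (109/18.2)·1.90 = 11.4 m/s.
Bernoulli: P₁ + ½ρv₁² + ρg h₁ = P₂ + ½ρv₂² + ρg h₂, so P₂ = P₁ + ½ρ(v₁² − v₂²) − ρg(h₂ − h₁).
P₂ = 514000 + ½·1020·(1.90² − 11.4²) − 1020·9.81·(+15.3) = 514000 + (-64300) − (153000) = 297000 Pa.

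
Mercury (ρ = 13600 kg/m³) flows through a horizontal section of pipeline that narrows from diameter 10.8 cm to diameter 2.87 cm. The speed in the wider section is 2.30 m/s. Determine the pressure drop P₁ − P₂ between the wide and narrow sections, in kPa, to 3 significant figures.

ΔP = 7180 kPa

Continuity gives A₁v₁ = A₂v₂, so v₂ = (91.6 cm²)/(6.47 cm²) × 2.30 m/s = 32.6 m/s.
The pipe is horizontal, so Bernoulli reduces to P₁ + ½ρv₁² = P₂ + ½ρv₂².
P₁ − P₂ = ½·13600·(32.6² − 2.30²) = ½·13600·1060 = 7180000 Pa.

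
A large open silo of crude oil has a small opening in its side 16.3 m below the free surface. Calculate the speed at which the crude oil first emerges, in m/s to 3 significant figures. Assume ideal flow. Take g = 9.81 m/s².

The surface is effectively still and both ends are open, so ½v² = gh and v = √(2·9.81·16.3) = 17.9 m/s.

v ≈ 17.9 m/s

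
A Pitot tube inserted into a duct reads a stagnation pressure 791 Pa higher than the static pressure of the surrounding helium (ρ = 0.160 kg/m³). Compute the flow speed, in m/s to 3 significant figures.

The dynamic pressure equals the rise in static pressure at the stagnation point: ΔP = ½ρv².
v = √(2ΔP/ρ) = √(2·791/0.160) = 99.4 m/s.

v = 99.4 m/s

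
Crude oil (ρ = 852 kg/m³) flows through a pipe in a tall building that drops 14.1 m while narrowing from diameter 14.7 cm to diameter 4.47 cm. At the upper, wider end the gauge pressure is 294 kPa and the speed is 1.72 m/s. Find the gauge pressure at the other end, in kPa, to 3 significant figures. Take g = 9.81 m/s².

P₂ ≈ 266 kPa

Continuity gives A₁v₁ = A₂v₂, so v₂ = (170 cm²)/(15.7 cm²) × 1.72 m/s = 18.6 m/s.
Applying Bernoulli between the two ends and solving for P₂: P₂ = P₁ + ½ρ(v₁² − v₂²) − ρgΔh.
P₂ = 294000 + ½·852·(1.72² − 18.6²) − 852·9.81·(−14.1) = 294000 + (-146000) − (-118000) = 266000 Pa.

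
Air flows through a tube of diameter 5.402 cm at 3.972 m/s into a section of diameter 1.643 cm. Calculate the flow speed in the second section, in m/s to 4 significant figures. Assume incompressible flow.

Mass conservation (A₁v₁ = A₂v₂) gives v₂ = 3.972 × 22.92/2.120 = 42.94 m/s.

v₂ ≈ 42.94 m/s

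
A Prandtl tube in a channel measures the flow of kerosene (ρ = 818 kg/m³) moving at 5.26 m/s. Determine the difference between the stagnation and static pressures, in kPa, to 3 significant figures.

ΔP ≈ 11.3 kPa

The dynamic pressure equals the rise in static pressure at the stagnation point: ΔP = ½ρv².
ΔP = ½·818·5.26² = 11300 Pa.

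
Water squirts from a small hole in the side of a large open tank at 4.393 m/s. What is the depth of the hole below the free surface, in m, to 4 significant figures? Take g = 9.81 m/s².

h = 0.9836 m

Torricelli: v = √(2gh), so h = v²/(2g).
h = 4.393²/(2·9.81) = 19.30/19.62 = 0.9836 m.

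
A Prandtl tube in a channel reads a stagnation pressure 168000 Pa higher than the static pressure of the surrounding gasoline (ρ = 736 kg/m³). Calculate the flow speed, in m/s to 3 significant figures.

At the stagnation point the flow is brought to rest, so Bernoulli gives P_stag − P_static = ½ρv².
v = √(2ΔP/ρ) = √(2·168000/736) = 21.4 m/s.

21.4 m/s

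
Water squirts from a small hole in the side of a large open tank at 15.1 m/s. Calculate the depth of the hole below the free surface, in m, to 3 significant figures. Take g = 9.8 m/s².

Inverting v = √(2gh) gives h = v² / 2g.
h = 15.1²/(2·9.8) = 228/19.60 = 11.6 m.

11.6 m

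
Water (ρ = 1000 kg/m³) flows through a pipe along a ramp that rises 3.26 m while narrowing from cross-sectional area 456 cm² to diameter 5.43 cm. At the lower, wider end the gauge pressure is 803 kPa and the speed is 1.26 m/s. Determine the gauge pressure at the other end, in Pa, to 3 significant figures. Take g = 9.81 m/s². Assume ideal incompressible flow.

P₂ ≈ 464000 Pa

Continuity gives A₁v₁ = A₂v₂, so v₂ = (456 cm²)/(23.2 cm²) × 1.26 m/s = 24.8 m/s.
Bernoulli: P₁ + ½ρv₁² + ρg h₁ = P₂ + ½ρv₂² + ρg h₂, so P₂ = P₁ + ½ρ(v₁² − v₂²) − ρg(h₂ − h₁).
P₂ = 803000 + ½·1000·(1.26² − 24.8²) − 1000·9.81·(+3.26) = 803000 + (-307000) − (32000) = 464000 Pa.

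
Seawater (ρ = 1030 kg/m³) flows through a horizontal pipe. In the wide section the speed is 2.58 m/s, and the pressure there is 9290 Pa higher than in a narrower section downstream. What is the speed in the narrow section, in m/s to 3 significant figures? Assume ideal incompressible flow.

v₂ ≈ 4.97 m/s

Horizontal Bernoulli: P₁ + ½ρv₁² = P₂ + ½ρv₂², so v₂² = v₁² + 2(P₁ − P₂)/ρ.
v₂ = √(2.58² + 2·9290/1030) = √(6.66 + 18.0) = 4.97 m/s.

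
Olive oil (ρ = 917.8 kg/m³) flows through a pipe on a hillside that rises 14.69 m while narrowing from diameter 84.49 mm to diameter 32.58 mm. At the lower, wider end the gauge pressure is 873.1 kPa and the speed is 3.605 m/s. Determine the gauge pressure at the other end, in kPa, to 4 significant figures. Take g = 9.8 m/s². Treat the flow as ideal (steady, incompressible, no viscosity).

Continuity gives A₁v₁ = A₂v₂, so v₂ = (56.07 cm²)/(8.337 cm²) × 3.605 m/s = 24.24 m/s.
Energy conservation along the streamline gives P₂ = P₁ − ½ρ(v₂² − v₁²) − ρg(h₂ − h₁).
P₂ = 873100 + ½·917.8·(3.605² − 24.24²) − 917.8·9.8·(+14.69) = 873100 + (-263800) − (132100) = 477200 Pa.

477.2 kPa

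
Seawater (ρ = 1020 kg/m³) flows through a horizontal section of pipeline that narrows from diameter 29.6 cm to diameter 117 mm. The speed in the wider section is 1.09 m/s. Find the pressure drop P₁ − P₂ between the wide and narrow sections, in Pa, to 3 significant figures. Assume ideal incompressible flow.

ΔP ≈ 24200 Pa

The volume flow rate is constant, so v₂ = (A₁/A₂)v₁ = (688/108)·1.09 = 6.98 m/s.
With no height change, Bernoulli's equation is P₁ + ½ρv₁² = P₂ + ½ρv₂².
P₁ − P₂ = ½·1020·(6.98² − 1.09²) = ½·1020·47.5 = 24200 Pa.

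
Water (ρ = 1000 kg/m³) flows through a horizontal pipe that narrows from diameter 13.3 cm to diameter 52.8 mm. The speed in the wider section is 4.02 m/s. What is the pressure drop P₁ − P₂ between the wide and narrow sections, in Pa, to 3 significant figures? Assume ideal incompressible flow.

317000 Pa

Continuity gives A₁v₁ = A₂v₂, so v₂ = (139 cm²)/(21.9 cm²) × 4.02 m/s = 25.5 m/s.
With no height change, Bernoulli's equation is P₁ + ½ρv₁² = P₂ + ½ρv₂².
P₁ − P₂ = ½·1000·(25.5² − 4.02²) = ½·1000·634 = 317000 Pa.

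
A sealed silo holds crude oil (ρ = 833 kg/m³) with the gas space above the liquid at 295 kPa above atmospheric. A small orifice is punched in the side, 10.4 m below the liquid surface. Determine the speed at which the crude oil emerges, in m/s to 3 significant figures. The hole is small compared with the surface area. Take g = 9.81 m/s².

Take point 1 at the surface (v₁ ≈ 0) and point 2 at the hole (at atmospheric pressure). Bernoulli: P₁ + ρg h = P_atm + ½ρv₂².
With P₁ − P_atm = 295000 Pa, v₂ = √(2gh + 2ΔP/ρ) = √(2·9.81·10.4 + 2·295000/833) = 30.2 m/s.

30.2 m/s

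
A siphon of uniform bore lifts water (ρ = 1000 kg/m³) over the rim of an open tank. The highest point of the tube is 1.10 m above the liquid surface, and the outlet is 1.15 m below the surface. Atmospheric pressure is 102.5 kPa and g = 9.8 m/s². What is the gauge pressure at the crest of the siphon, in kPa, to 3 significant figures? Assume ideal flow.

P_gauge = -22.1 kPa

Bernoulli surface→outlet gives ½v² = g·h_out, so v = √(2·9.8·1.15) = 4.75 m/s.
The bore is uniform, so the speed at the crest is the same v. Bernoulli surface→crest: P_atm = P_top + ½ρv² + ρg·h_top.
P_top = 102500 − ½·1000·4.75² − 1000·9.8·1.10 = 80400 Pa. So P_gauge = P_top − P_atm = -22000 Pa.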